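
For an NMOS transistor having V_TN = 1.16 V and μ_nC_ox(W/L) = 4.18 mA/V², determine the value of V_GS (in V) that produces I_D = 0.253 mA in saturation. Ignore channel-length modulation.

V_GS = 1.51 V

In saturation I_D = ½ k_n (V_GS − V_TN)², so V_GS − V_TN = √(2 I_D / k_n) = √(2 × 0.253 / 4.18) = 0.348 V.
V_GS = 1.16 + 0.348 = 1.51 V.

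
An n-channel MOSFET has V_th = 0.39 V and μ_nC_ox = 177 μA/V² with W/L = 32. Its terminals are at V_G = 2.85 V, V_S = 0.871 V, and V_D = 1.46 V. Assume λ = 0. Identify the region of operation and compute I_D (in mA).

Triode; I_D = 4.32 mA

V_GS = V_G − V_S = 2.85 − 0.871 = 1.98 V; V_DS = V_D − V_S = 1.46 − 0.871 = 0.589 V.
k_n = μ_nC_ox · (W/L) = 5.664 mA/V².
V_ov = V_GS − V_th = 1.98 − 0.39 = 1.59 V.
Since V_DS = 0.589 V < V_ov = 1.59 V, the device is in the triode region.
I_D = k_n [V_ov · V_DS − ½ V_DS²] = 5.664 × [1.59 × 0.589 − 0.5 × 0.589²] = 4.32 mA.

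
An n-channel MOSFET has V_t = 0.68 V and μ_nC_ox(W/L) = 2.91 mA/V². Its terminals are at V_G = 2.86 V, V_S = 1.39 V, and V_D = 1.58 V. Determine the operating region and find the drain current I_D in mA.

V_GS = V_G − V_S = 2.86 − 1.39 = 1.47 V; V_DS = V_D − V_S = 1.58 − 1.39 = 0.19 V.
V_ov = V_GS − V_t = 1.47 − 0.68 = 0.79 V.
Since V_DS = 0.19 V < V_ov = 0.79 V, the device is in the triode region.
I_D = k_n [V_ov · V_DS − ½ V_DS²] = 2.91 × [0.79 × 0.19 − 0.5 × 0.19²] = 0.384 mA.

Triode; I_D = 0.384 mA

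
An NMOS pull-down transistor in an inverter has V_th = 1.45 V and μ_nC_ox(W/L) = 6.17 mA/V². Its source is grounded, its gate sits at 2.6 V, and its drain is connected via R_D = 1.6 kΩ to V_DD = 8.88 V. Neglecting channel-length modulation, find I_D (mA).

I_D = 4.08 mA

V_GS = V_G = 2.6 V, so V_ov = 2.6 − 1.45 = 1.15 V.
Assume saturation: I_D = ½ k_n V_ov² = 0.5 × 6.17 × 1.15² = 4.08 mA, giving V_DS = V_DD − I_D R_D = 8.88 − 4.08 × 1.6 = 2.35 V.
V_DS = 2.35 V ≥ V_ov = 1.15 V, confirming saturation.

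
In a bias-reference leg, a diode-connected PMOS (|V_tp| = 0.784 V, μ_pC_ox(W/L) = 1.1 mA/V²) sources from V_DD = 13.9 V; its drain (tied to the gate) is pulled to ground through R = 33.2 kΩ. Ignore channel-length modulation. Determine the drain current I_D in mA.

With gate tied to drain, V_SG = V_SD ≥ V_SG − |V_tp|, so the device is in saturation.
KCL at the drain: ½ k_p (V_SG − |V_tp|)² = (V_DD − V_SG)/R.
Let x = V_SG − 0.784. Then 18.3 x² + x − 13.12 = 0, giving x = 0.821 V (positive root), so V_SG = 1.6 V.
I_D = (V_DD − V_SG)/R = (13.9 − 1.6) / 33.2 = 0.37 mA.

I_D = 0.370 mA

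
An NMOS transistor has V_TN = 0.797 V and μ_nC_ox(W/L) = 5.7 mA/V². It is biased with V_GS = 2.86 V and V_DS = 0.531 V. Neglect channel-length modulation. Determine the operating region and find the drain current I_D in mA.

Triode; I_D = 5.44 mA

V_ov = V_GS − V_TN = 2.86 − 0.797 = 2.06 V.
Since V_DS = 0.531 V < V_ov = 2.06 V, the device is in the triode region.
I_D = k_n [V_ov · V_DS − ½ V_DS²] = 5.7 × [2.06 × 0.531 − 0.5 × 0.531²] = 5.44 mA.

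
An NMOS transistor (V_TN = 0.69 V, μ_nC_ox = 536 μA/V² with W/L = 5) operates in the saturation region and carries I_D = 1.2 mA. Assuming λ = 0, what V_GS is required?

k_n = μ_nC_ox · (W/L) = 2.68 mA/V².
In saturation I_D = ½ k_n (V_GS − V_TN)², so V_GS − V_TN = √(2 I_D / k_n) = √(2 × 1.2 / 2.68) = 0.946 V.
V_GS = 0.69 + 0.946 = 1.64 V.

V_GS = 1.64 V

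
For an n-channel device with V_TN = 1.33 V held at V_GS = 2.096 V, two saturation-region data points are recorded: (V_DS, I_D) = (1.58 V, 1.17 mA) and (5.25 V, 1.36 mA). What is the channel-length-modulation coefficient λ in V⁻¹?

With V_GS fixed, I_D ∝ (1 + λ V_DS) in saturation, so I_D2/I_D1 = (1 + λ V_DS2)/(1 + λ V_DS1).
1.36/1.17 = 1.162 = (1 + 5.25 λ)/(1 + 1.58 λ).
Solving: λ (I_D1 V_DS2 − I_D2 V_DS1) = I_D2 − I_D1, so λ = (1.36 − 1.17) / (1.17 × 5.25 − 1.36 × 1.58) = 0.19 / 3.99 = 0.0476 V⁻¹.

λ = 0.0476 V⁻¹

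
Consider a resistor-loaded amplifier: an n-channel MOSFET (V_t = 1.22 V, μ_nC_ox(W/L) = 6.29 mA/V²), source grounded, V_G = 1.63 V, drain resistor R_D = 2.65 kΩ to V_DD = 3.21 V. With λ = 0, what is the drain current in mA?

I_D = 0.529 mA

V_GS = V_G = 1.63 V, so V_ov = 1.63 − 1.22 = 0.41 V.
Assume saturation: I_D = ½ k_n V_ov² = 0.5 × 6.29 × 0.41² = 0.529 mA, giving V_DS = V_DD − I_D R_D = 3.21 − 0.529 × 2.65 = 1.81 V.
V_DS = 1.81 V ≥ V_ov = 0.41 V, confirming saturation.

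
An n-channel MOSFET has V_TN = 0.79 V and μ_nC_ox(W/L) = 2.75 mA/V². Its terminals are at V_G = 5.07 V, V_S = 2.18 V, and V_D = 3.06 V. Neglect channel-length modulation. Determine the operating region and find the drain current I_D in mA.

Triode; I_D = 4.02 mA

V_GS = V_G − V_S = 5.07 − 2.18 = 2.89 V; V_DS = V_D − V_S = 3.06 − 2.18 = 0.88 V.
V_ov = V_GS − V_TN = 2.89 − 0.79 = 2.1 V.
Since V_DS = 0.88 V < V_ov = 2.1 V, the device is in the triode region.
I_D = k_n [V_ov · V_DS − ½ V_DS²] = 2.75 × [2.1 × 0.88 − 0.5 × 0.88²] = 4.02 mA.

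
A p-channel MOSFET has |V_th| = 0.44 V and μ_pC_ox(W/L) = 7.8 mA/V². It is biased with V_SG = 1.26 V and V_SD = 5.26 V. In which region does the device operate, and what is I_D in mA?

Saturation; I_D = 2.62 mA

V_ov = V_SG − |V_th| = 1.26 − 0.44 = 0.82 V.
Since V_SD = 5.26 V ≥ V_ov = 0.82 V, the device is in saturation.
I_D = ½ k_p V_ov² = 0.5 × 7.8 × 0.82² = 2.62 mA.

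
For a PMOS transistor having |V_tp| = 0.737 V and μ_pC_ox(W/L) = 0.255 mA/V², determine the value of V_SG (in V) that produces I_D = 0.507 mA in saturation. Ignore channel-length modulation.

V_SG = 2.73 V

In saturation I_D = ½ k_p (V_SG − |V_tp|)², so V_SG − |V_tp| = √(2 I_D / k_p) = √(2 × 0.507 / 0.255) = 1.99 V.
V_SG = 0.737 + 1.99 = 2.73 V.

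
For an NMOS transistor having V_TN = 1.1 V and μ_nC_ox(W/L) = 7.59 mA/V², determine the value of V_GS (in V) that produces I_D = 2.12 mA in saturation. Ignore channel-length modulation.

In saturation I_D = ½ k_n (V_GS − V_TN)², so V_GS − V_TN = √(2 I_D / k_n) = √(2 × 2.12 / 7.59) = 0.747 V.
V_GS = 1.1 + 0.747 = 1.85 V.

V_GS = 1.85 V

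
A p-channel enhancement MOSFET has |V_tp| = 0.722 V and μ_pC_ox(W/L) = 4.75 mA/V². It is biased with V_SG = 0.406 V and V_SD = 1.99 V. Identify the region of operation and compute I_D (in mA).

V_SG = 0.406 V < |V_tp| = 0.722 V, so the transistor is in cutoff.

Cutoff; I_D = 0 mA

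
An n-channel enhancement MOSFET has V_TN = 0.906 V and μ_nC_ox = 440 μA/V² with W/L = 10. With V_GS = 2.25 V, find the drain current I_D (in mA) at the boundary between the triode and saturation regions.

At the boundary V_DS = V_ov = V_GS − V_TN = 2.25 − 0.906 = 1.34 V.
k_n = μ_nC_ox · (W/L) = 4.4 mA/V².
I_D = ½ k_n V_ov² = 0.5 × 4.4 × 1.34² = 3.97 mA.

I_D = 3.97 mA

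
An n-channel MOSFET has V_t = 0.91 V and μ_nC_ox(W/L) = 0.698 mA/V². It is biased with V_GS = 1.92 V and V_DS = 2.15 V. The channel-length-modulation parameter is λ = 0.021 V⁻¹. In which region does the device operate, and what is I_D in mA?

Saturation; I_D = 0.372 mA

V_ov = V_GS − V_t = 1.92 − 0.91 = 1.01 V.
Since V_DS = 2.15 V ≥ V_ov = 1.01 V, the device is in saturation.
I_D = ½ k_n V_ov² (1 + λ V_DS) = 0.5 × 0.698 × 1.01² × (1 + 0.021 × 2.15) = 0.372 mA.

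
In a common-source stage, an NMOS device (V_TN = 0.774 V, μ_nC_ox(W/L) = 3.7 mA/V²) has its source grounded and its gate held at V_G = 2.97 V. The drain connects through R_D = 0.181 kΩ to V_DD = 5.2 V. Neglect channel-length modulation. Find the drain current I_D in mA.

I_D = 8.92 mA

V_GS = V_G = 2.97 V, so V_ov = 2.97 − 0.774 = 2.2 V.
Assume saturation: I_D = ½ k_n V_ov² = 0.5 × 3.7 × 2.2² = 8.92 mA, giving V_DS = V_DD − I_D R_D = 5.2 − 8.92 × 0.181 = 3.59 V.
V_DS = 3.59 V ≥ V_ov = 2.2 V, confirming saturation.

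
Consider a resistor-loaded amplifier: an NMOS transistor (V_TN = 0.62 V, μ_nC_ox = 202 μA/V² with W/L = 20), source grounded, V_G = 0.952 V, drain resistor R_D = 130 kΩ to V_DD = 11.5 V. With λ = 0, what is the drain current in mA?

V_GS = V_G = 0.952 V, so V_ov = 0.952 − 0.62 = 0.332 V.
k_n = μ_nC_ox · (W/L) = 4.04 mA/V².
Assume saturation: I_D = ½ k_n V_ov² = 0.5 × 4.04 × 0.332² = 0.223 mA, giving V_DS = V_DD − I_D R_D = 11.5 − 0.223 × 130 = -17.4 V.
But -17.4 V < V_ov = 0.332 V, so the device is actually in triode.
In triode I_D = k_n[V_ov V_DS − ½ V_DS²] and I_D = (V_DD − V_DS)/R_D. Equating: 263 V_DS² − 175.4 V_DS + 11.5 = 0, giving V_DS = 0.0737 V (the root below V_ov).
I_D = (11.5 − 0.0737) / 130 = 0.0879 mA.

I_D = 0.0879 mA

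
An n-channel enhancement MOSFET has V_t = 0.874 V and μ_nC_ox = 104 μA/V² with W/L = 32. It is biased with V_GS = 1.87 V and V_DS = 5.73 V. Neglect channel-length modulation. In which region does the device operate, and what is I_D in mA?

k_n = μ_nC_ox · (W/L) = 3.328 mA/V².
V_ov = V_GS − V_t = 1.87 − 0.874 = 0.996 V.
Since V_DS = 5.73 V ≥ V_ov = 0.996 V, the device is in saturation.
I_D = ½ k_n V_ov² = 0.5 × 3.328 × 0.996² = 1.65 mA.

Saturation; I_D = 1.65 mA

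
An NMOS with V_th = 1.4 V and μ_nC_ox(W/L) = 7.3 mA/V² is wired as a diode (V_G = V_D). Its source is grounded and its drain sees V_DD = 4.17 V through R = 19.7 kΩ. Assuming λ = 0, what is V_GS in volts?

V_GS = 1.59 V

With gate tied to drain, V_GS = V_DS ≥ V_GS − V_th, so the device is in saturation.
KCL at the drain: ½ k_n (V_GS − V_th)² = (V_DD − V_GS)/R.
Let x = V_GS − 1.4. Then 71.9 x² + x − 2.77 = 0, giving x = 0.189 V (positive root), so V_GS = 1.59 V.
I_D = (V_DD − V_GS)/R = (4.17 − 1.59) / 19.7 = 0.131 mA.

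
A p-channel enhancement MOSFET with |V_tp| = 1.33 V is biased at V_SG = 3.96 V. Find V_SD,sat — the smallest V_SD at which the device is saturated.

V_SD,sat = 2.63 V

The boundary between triode and saturation is V_SD = V_SG − |V_tp| = V_ov.
V_ov = 3.96 − 1.33 = 2.63 V.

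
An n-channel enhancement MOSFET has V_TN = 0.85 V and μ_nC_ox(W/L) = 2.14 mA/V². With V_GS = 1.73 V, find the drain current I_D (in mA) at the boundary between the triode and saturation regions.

I_D = 0.829 mA

At the boundary V_DS = V_ov = V_GS − V_TN = 1.73 − 0.85 = 0.88 V.
I_D = ½ k_n V_ov² = 0.5 × 2.14 × 0.88² = 0.829 mA.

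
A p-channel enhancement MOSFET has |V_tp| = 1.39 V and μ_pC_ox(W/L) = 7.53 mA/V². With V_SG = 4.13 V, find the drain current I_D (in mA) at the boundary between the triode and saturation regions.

I_D = 28.3 mA

At the boundary V_SD = V_ov = V_SG − |V_tp| = 4.13 − 1.39 = 2.74 V.
I_D = ½ k_p V_ov² = 0.5 × 7.53 × 2.74² = 28.3 mA.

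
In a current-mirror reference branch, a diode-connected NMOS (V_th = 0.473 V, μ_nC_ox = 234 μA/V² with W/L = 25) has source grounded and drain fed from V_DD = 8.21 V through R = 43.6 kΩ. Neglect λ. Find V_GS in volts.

V_GS = 0.715 V

With gate tied to drain, V_GS = V_DS ≥ V_GS − V_th, so the device is in saturation.
k_n = μ_nC_ox · (W/L) = 5.85 mA/V².
KCL at the drain: ½ k_n (V_GS − V_th)² = (V_DD − V_GS)/R.
Let x = V_GS − 0.473. Then 128 x² + x − 7.737 = 0, giving x = 0.242 V (positive root), so V_GS = 0.715 V.
I_D = (V_DD − V_GS)/R = (8.21 − 0.715) / 43.6 = 0.172 mA.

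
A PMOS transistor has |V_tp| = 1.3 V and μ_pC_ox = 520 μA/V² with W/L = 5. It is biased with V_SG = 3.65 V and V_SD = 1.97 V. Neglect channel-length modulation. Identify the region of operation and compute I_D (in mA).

k_p = μ_pC_ox · (W/L) = 2.6 mA/V².
V_ov = V_SG − |V_tp| = 3.65 − 1.3 = 2.35 V.
Since V_SD = 1.97 V < V_ov = 2.35 V, the device is in the triode region.
I_D = k_p [V_ov · V_SD − ½ V_SD²] = 2.6 × [2.35 × 1.97 − 0.5 × 1.97²] = 6.99 mA.

Triode; I_D = 6.99 mA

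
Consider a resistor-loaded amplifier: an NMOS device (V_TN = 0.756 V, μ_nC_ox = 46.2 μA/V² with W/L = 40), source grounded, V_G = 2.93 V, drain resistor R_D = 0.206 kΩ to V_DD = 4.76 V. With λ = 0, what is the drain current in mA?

V_GS = V_G = 2.93 V, so V_ov = 2.93 − 0.756 = 2.17 V.
k_n = μ_nC_ox · (W/L) = 1.848 mA/V².
Assume saturation: I_D = ½ k_n V_ov² = 0.5 × 1.848 × 2.17² = 4.37 mA, giving V_DS = V_DD − I_D R_D = 4.76 − 4.37 × 0.206 = 3.86 V.
V_DS = 3.86 V ≥ V_ov = 2.17 V, confirming saturation.

I_D = 4.37 mA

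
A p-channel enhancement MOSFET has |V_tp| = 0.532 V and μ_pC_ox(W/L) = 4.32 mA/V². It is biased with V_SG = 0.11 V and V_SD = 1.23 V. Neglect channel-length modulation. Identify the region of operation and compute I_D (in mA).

V_SG = 0.11 V < |V_tp| = 0.532 V, so the transistor is in cutoff.

Cutoff; I_D = 0 mA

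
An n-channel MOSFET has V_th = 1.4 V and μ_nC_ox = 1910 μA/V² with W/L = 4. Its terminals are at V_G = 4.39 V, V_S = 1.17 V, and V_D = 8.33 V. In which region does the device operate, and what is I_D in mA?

Saturation; I_D = 12.7 mA

V_GS = V_G − V_S = 4.39 − 1.17 = 3.22 V; V_DS = V_D − V_S = 8.33 − 1.17 = 7.16 V.
k_n = μ_nC_ox · (W/L) = 7.64 mA/V².
V_ov = V_GS − V_th = 3.22 − 1.4 = 1.82 V.
Since V_DS = 7.16 V ≥ V_ov = 1.82 V, the device is in saturation.
I_D = ½ k_n V_ov² = 0.5 × 7.64 × 1.82² = 12.7 mA.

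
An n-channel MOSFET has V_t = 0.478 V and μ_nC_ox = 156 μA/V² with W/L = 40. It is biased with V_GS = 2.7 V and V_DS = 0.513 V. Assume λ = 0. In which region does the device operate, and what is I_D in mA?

Triode; I_D = 6.29 mA

k_n = μ_nC_ox · (W/L) = 6.24 mA/V².
V_ov = V_GS − V_t = 2.7 − 0.478 = 2.22 V.
Since V_DS = 0.513 V < V_ov = 2.22 V, the device is in the triode region.
I_D = k_n [V_ov · V_DS − ½ V_DS²] = 6.24 × [2.22 × 0.513 − 0.5 × 0.513²] = 6.29 mA.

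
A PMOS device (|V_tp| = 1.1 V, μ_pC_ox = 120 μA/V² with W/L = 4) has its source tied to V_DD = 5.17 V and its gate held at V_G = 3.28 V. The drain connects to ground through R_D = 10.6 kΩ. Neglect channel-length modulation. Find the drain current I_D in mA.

V_SG = V_DD − V_G = 5.17 − 3.28 = 1.89 V, so V_ov = 1.89 − 1.1 = 0.79 V.
k_p = μ_pC_ox · (W/L) = 0.48 mA/V².
Assume saturation: I_D = ½ k_p V_ov² = 0.5 × 0.48 × 0.79² = 0.15 mA, giving V_SD = V_DD − I_D R_D = 5.17 − 0.15 × 10.6 = 3.58 V.
V_SD = 3.58 V ≥ V_ov = 0.79 V, confirming saturation.

I_D = 0.150 mA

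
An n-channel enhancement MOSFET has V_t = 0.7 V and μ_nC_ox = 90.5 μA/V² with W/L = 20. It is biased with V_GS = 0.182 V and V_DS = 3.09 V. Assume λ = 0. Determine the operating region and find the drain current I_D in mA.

Cutoff; I_D = 0 mA

V_GS = 0.182 V < V_t = 0.7 V, so the transistor is in cutoff.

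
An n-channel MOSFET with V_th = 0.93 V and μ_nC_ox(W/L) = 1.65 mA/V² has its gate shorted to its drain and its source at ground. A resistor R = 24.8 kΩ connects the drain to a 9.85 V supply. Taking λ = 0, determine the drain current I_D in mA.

I_D = 0.334 mA

With gate tied to drain, V_GS = V_DS ≥ V_GS − V_th, so the device is in saturation.
KCL at the drain: ½ k_n (V_GS − V_th)² = (V_DD − V_GS)/R.
Let x = V_GS − 0.93. Then 20.5 x² + x − 8.92 = 0, giving x = 0.636 V (positive root), so V_GS = 1.57 V.
I_D = (V_DD − V_GS)/R = (9.85 − 1.57) / 24.8 = 0.334 mA.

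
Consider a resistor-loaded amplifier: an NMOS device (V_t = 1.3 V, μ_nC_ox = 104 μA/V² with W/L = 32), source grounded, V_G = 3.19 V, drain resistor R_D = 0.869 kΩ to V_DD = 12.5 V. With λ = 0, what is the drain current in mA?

V_GS = V_G = 3.19 V, so V_ov = 3.19 − 1.3 = 1.89 V.
k_n = μ_nC_ox · (W/L) = 3.328 mA/V².
Assume saturation: I_D = ½ k_n V_ov² = 0.5 × 3.328 × 1.89² = 5.94 mA, giving V_DS = V_DD − I_D R_D = 12.5 − 5.94 × 0.869 = 7.33 V.
V_DS = 7.33 V ≥ V_ov = 1.89 V, confirming saturation.

I_D = 5.94 mA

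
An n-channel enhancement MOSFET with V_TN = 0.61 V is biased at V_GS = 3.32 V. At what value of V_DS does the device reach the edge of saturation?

V_DS,sat = 2.71 V

The boundary between triode and saturation is V_DS = V_GS − V_TN = V_ov.
V_ov = 3.32 − 0.61 = 2.71 V.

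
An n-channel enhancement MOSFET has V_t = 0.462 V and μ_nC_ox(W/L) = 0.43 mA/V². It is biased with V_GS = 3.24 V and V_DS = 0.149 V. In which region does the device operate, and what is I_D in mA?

V_ov = V_GS − V_t = 3.24 − 0.462 = 2.78 V.
Since V_DS = 0.149 V < V_ov = 2.78 V, the device is in the triode region.
I_D = k_n [V_ov · V_DS − ½ V_DS²] = 0.43 × [2.78 × 0.149 − 0.5 × 0.149²] = 0.173 mA.

Triode; I_D = 0.173 mA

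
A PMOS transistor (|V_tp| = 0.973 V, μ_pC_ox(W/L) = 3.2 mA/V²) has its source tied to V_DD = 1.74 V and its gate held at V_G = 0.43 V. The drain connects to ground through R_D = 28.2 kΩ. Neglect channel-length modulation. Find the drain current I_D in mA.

V_SG = V_DD − V_G = 1.74 − 0.43 = 1.31 V, so V_ov = 1.31 − 0.973 = 0.337 V.
Assume saturation: I_D = ½ k_p V_ov² = 0.5 × 3.2 × 0.337² = 0.182 mA, giving V_SD = V_DD − I_D R_D = 1.74 − 0.182 × 28.2 = -3.38 V.
But -3.38 V < V_ov = 0.337 V, so the device is actually in triode.
In triode I_D = k_p[V_ov V_SD − ½ V_SD²] and I_D = (V_DD − V_SD)/R_D. Equating: 45.1 V_SD² − 31.41 V_SD + 1.74 = 0, giving V_SD = 0.0607 V (the root below V_ov).
I_D = (1.74 − 0.0607) / 28.2 = 0.0596 mA.

I_D = 0.0596 mA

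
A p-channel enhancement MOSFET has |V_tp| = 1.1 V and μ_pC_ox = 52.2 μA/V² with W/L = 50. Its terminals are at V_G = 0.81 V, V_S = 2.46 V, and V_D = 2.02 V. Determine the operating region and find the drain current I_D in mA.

Triode; I_D = 0.379 mA

V_SG = V_S − V_G = 2.46 − 0.81 = 1.65 V; V_SD = V_S − V_D = 2.46 − 2.02 = 0.44 V.
k_p = μ_pC_ox · (W/L) = 2.61 mA/V².
V_ov = V_SG − |V_tp| = 1.65 − 1.1 = 0.55 V.
Since V_SD = 0.44 V < V_ov = 0.55 V, the device is in the triode region.
I_D = k_p [V_ov · V_SD − ½ V_SD²] = 2.61 × [0.55 × 0.44 − 0.5 × 0.44²] = 0.379 mA.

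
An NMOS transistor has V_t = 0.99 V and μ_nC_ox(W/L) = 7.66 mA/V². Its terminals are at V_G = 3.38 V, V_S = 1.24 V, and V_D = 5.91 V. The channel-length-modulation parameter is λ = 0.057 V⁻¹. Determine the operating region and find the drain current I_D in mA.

Saturation; I_D = 6.41 mA

V_GS = V_G − V_S = 3.38 − 1.24 = 2.14 V; V_DS = V_D − V_S = 5.91 − 1.24 = 4.67 V.
V_ov = V_GS − V_t = 2.14 − 0.99 = 1.15 V.
Since V_DS = 4.67 V ≥ V_ov = 1.15 V, the device is in saturation.
I_D = ½ k_n V_ov² (1 + λ V_DS) = 0.5 × 7.66 × 1.15² × (1 + 0.057 × 4.67) = 6.41 mA.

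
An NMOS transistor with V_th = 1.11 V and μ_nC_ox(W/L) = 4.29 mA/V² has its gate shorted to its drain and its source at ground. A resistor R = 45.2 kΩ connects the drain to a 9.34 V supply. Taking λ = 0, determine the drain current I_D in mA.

I_D = 0.176 mA

With gate tied to drain, V_GS = V_DS ≥ V_GS − V_th, so the device is in saturation.
KCL at the drain: ½ k_n (V_GS − V_th)² = (V_DD − V_GS)/R.
Let x = V_GS − 1.11. Then 97 x² + x − 8.23 = 0, giving x = 0.286 V (positive root), so V_GS = 1.4 V.
I_D = (V_DD − V_GS)/R = (9.34 − 1.4) / 45.2 = 0.176 mA.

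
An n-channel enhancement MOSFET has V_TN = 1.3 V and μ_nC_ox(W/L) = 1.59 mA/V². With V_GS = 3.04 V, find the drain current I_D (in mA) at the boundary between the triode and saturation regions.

At the boundary V_DS = V_ov = V_GS − V_TN = 3.04 − 1.3 = 1.74 V.
I_D = ½ k_n V_ov² = 0.5 × 1.59 × 1.74² = 2.41 mA.

I_D = 2.41 mA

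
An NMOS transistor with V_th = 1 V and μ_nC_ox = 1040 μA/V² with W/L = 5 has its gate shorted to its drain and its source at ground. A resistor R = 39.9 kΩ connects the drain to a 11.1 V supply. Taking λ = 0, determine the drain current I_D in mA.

With gate tied to drain, V_GS = V_DS ≥ V_GS − V_th, so the device is in saturation.
k_n = μ_nC_ox · (W/L) = 5.2 mA/V².
KCL at the drain: ½ k_n (V_GS − V_th)² = (V_DD − V_GS)/R.
Let x = V_GS − 1. Then 104 x² + x − 10.1 = 0, giving x = 0.307 V (positive root), so V_GS = 1.31 V.
I_D = (V_DD − V_GS)/R = (11.1 − 1.31) / 39.9 = 0.245 mA.

I_D = 0.245 mA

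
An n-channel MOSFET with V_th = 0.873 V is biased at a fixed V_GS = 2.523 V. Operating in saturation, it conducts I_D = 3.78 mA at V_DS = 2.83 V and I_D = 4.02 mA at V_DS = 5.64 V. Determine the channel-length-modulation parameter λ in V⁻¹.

With V_GS fixed, I_D ∝ (1 + λ V_DS) in saturation, so I_D2/I_D1 = (1 + λ V_DS2)/(1 + λ V_DS1).
4.02/3.78 = 1.063 = (1 + 5.64 λ)/(1 + 2.83 λ).
Solving: λ (I_D1 V_DS2 − I_D2 V_DS1) = I_D2 − I_D1, so λ = (4.02 − 3.78) / (3.78 × 5.64 − 4.02 × 2.83) = 0.24 / 9.94 = 0.0241 V⁻¹.

λ = 0.0241 V⁻¹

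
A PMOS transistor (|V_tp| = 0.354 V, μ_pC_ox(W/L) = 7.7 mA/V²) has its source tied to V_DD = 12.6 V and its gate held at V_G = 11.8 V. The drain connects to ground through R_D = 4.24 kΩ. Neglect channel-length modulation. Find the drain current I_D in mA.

V_SG = V_DD − V_G = 12.6 − 11.8 = 0.8 V, so V_ov = 0.8 − 0.354 = 0.446 V.
Assume saturation: I_D = ½ k_p V_ov² = 0.5 × 7.7 × 0.446² = 0.766 mA, giving V_SD = V_DD − I_D R_D = 12.6 − 0.766 × 4.24 = 9.35 V.
V_SD = 9.35 V ≥ V_ov = 0.446 V, confirming saturation.

I_D = 0.766 mA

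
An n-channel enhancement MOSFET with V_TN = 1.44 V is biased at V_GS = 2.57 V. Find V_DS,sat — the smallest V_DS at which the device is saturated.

V_DS,sat = 1.13 V

The boundary between triode and saturation is V_DS = V_GS − V_TN = V_ov.
V_ov = 2.57 − 1.44 = 1.13 V.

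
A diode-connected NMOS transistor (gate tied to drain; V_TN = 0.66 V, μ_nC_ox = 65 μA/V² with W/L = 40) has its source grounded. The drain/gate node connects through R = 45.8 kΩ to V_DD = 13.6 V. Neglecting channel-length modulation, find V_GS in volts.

V_GS = 1.12 V

With gate tied to drain, V_GS = V_DS ≥ V_GS − V_TN, so the device is in saturation.
k_n = μ_nC_ox · (W/L) = 2.6 mA/V².
KCL at the drain: ½ k_n (V_GS − V_TN)² = (V_DD − V_GS)/R.
Let x = V_GS − 0.66. Then 59.5 x² + x − 12.94 = 0, giving x = 0.458 V (positive root), so V_GS = 1.12 V.
I_D = (V_DD − V_GS)/R = (13.6 − 1.12) / 45.8 = 0.273 mA.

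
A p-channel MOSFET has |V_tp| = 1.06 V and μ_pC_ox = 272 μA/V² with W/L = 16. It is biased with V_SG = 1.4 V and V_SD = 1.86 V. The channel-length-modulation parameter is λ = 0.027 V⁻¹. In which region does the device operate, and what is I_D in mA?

k_p = μ_pC_ox · (W/L) = 4.352 mA/V².
V_ov = V_SG − |V_tp| = 1.4 − 1.06 = 0.34 V.
Since V_SD = 1.86 V ≥ V_ov = 0.34 V, the device is in saturation.
I_D = ½ k_p V_ov² (1 + λ V_SD) = 0.5 × 4.352 × 0.34² × (1 + 0.027 × 1.86) = 0.264 mA.

Saturation; I_D = 0.264 mA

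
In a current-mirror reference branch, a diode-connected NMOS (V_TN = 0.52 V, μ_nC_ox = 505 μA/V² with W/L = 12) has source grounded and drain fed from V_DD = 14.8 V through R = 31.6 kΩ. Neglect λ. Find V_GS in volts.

V_GS = 0.901 V

With gate tied to drain, V_GS = V_DS ≥ V_GS − V_TN, so the device is in saturation.
k_n = μ_nC_ox · (W/L) = 6.06 mA/V².
KCL at the drain: ½ k_n (V_GS − V_TN)² = (V_DD − V_GS)/R.
Let x = V_GS − 0.52. Then 95.7 x² + x − 14.28 = 0, giving x = 0.381 V (positive root), so V_GS = 0.901 V.
I_D = (V_DD − V_GS)/R = (14.8 − 0.901) / 31.6 = 0.44 mA.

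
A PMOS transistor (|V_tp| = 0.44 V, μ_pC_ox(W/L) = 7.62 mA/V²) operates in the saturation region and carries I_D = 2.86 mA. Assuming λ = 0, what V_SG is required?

In saturation I_D = ½ k_p (V_SG − |V_tp|)², so V_SG − |V_tp| = √(2 I_D / k_p) = √(2 × 2.86 / 7.62) = 0.866 V.
V_SG = 0.44 + 0.866 = 1.31 V.

V_SG = 1.31 V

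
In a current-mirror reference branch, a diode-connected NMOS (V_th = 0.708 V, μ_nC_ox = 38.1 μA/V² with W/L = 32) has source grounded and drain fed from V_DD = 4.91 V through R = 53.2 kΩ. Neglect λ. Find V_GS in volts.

With gate tied to drain, V_GS = V_DS ≥ V_GS − V_th, so the device is in saturation.
k_n = μ_nC_ox · (W/L) = 1.219 mA/V².
KCL at the drain: ½ k_n (V_GS − V_th)² = (V_DD − V_GS)/R.
Let x = V_GS − 0.708. Then 32.4 x² + x − 4.202 = 0, giving x = 0.345 V (positive root), so V_GS = 1.05 V.
I_D = (V_DD − V_GS)/R = (4.91 − 1.05) / 53.2 = 0.0725 mA.

V_GS = 1.05 V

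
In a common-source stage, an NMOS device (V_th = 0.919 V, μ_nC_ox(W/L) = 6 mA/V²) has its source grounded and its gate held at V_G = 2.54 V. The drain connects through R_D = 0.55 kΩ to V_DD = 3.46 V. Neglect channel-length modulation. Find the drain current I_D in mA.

I_D = 5.10 mA

V_GS = V_G = 2.54 V, so V_ov = 2.54 − 0.919 = 1.62 V.
Assume saturation: I_D = ½ k_n V_ov² = 0.5 × 6 × 1.62² = 7.88 mA, giving V_DS = V_DD − I_D R_D = 3.46 − 7.88 × 0.55 = -0.876 V.
But -0.876 V < V_ov = 1.62 V, so the device is actually in triode.
In triode I_D = k_n[V_ov V_DS − ½ V_DS²] and I_D = (V_DD − V_DS)/R_D. Equating: 1.65 V_DS² − 6.349 V_DS + 3.46 = 0, giving V_DS = 0.657 V (the root below V_ov).
I_D = (3.46 − 0.657) / 0.55 = 5.1 mA.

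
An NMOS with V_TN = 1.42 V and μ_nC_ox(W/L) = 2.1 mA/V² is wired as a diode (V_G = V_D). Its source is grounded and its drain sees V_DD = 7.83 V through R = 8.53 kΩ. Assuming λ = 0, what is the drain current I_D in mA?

With gate tied to drain, V_GS = V_DS ≥ V_GS − V_TN, so the device is in saturation.
KCL at the drain: ½ k_n (V_GS − V_TN)² = (V_DD − V_GS)/R.
Let x = V_GS − 1.42. Then 8.96 x² + x − 6.41 = 0, giving x = 0.792 V (positive root), so V_GS = 2.21 V.
I_D = (V_DD − V_GS)/R = (7.83 − 2.21) / 8.53 = 0.659 mA.

I_D = 0.659 mA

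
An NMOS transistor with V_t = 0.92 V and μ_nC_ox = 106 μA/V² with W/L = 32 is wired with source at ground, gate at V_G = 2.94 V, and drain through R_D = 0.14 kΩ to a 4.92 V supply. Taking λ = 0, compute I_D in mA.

V_GS = V_G = 2.94 V, so V_ov = 2.94 − 0.92 = 2.02 V.
k_n = μ_nC_ox · (W/L) = 3.392 mA/V².
Assume saturation: I_D = ½ k_n V_ov² = 0.5 × 3.392 × 2.02² = 6.92 mA, giving V_DS = V_DD − I_D R_D = 4.92 − 6.92 × 0.14 = 3.95 V.
V_DS = 3.95 V ≥ V_ov = 2.02 V, confirming saturation.

I_D = 6.92 mA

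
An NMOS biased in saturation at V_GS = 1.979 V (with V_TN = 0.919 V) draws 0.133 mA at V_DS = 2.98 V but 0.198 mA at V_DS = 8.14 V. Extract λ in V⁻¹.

With V_GS fixed, I_D ∝ (1 + λ V_DS) in saturation, so I_D2/I_D1 = (1 + λ V_DS2)/(1 + λ V_DS1).
0.198/0.133 = 1.489 = (1 + 8.14 λ)/(1 + 2.98 λ).
Solving: λ (I_D1 V_DS2 − I_D2 V_DS1) = I_D2 − I_D1, so λ = (0.198 − 0.133) / (0.133 × 8.14 − 0.198 × 2.98) = 0.065 / 0.493 = 0.132 V⁻¹.

λ = 0.132 V⁻¹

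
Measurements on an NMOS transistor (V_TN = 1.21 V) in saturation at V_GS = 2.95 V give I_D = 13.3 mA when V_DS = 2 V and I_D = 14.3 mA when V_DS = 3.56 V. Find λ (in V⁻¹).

λ = 0.0533 V⁻¹

With V_GS fixed, I_D ∝ (1 + λ V_DS) in saturation, so I_D2/I_D1 = (1 + λ V_DS2)/(1 + λ V_DS1).
14.3/13.3 = 1.075 = (1 + 3.56 λ)/(1 + 2 λ).
Solving: λ (I_D1 V_DS2 − I_D2 V_DS1) = I_D2 − I_D1, so λ = (14.3 − 13.3) / (13.3 × 3.56 − 14.3 × 2) = 1 / 18.7 = 0.0533 V⁻¹.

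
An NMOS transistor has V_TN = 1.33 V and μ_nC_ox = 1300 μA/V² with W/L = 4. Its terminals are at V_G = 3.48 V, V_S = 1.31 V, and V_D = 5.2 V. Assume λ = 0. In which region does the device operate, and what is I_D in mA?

V_GS = V_G − V_S = 3.48 − 1.31 = 2.17 V; V_DS = V_D − V_S = 5.2 − 1.31 = 3.89 V.
k_n = μ_nC_ox · (W/L) = 5.2 mA/V².
V_ov = V_GS − V_TN = 2.17 − 1.33 = 0.84 V.
Since V_DS = 3.89 V ≥ V_ov = 0.84 V, the device is in saturation.
I_D = ½ k_n V_ov² = 0.5 × 5.2 × 0.84² = 1.83 mA.

Saturation; I_D = 1.83 mA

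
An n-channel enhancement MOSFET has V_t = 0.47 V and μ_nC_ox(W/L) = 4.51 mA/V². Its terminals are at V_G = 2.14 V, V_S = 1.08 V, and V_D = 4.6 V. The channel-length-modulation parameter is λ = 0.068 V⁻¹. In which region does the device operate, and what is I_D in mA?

Saturation; I_D = 0.973 mA

V_GS = V_G − V_S = 2.14 − 1.08 = 1.06 V; V_DS = V_D − V_S = 4.6 − 1.08 = 3.52 V.
V_ov = V_GS − V_t = 1.06 − 0.47 = 0.59 V.
Since V_DS = 3.52 V ≥ V_ov = 0.59 V, the device is in saturation.
I_D = ½ k_n V_ov² (1 + λ V_DS) = 0.5 × 4.51 × 0.59² × (1 + 0.068 × 3.52) = 0.973 mA.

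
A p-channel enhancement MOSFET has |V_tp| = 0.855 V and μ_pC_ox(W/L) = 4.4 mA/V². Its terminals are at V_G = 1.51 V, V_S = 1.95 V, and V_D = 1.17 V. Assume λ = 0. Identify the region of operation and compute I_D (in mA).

V_SG = V_S − V_G = 1.95 − 1.51 = 0.44 V; V_SD = V_S − V_D = 1.95 − 1.17 = 0.78 V.
V_SG = 0.44 V < |V_tp| = 0.855 V, so the transistor is in cutoff.

Cutoff; I_D = 0 mA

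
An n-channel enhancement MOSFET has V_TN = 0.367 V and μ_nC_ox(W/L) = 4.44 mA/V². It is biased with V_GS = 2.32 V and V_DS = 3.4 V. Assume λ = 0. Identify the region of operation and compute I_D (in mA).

V_ov = V_GS − V_TN = 2.32 − 0.367 = 1.95 V.
Since V_DS = 3.4 V ≥ V_ov = 1.95 V, the device is in saturation.
I_D = ½ k_n V_ov² = 0.5 × 4.44 × 1.95² = 8.47 mA.

Saturation; I_D = 8.47 mA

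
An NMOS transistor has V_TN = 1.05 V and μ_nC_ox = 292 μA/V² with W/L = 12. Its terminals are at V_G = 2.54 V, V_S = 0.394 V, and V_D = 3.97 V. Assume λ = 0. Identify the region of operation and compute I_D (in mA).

Saturation; I_D = 2.10 mA

V_GS = V_G − V_S = 2.54 − 0.394 = 2.15 V; V_DS = V_D − V_S = 3.97 − 0.394 = 3.58 V.
k_n = μ_nC_ox · (W/L) = 3.504 mA/V².
V_ov = V_GS − V_TN = 2.15 − 1.05 = 1.1 V.
Since V_DS = 3.58 V ≥ V_ov = 1.1 V, the device is in saturation.
I_D = ½ k_n V_ov² = 0.5 × 3.504 × 1.1² = 2.1 mA.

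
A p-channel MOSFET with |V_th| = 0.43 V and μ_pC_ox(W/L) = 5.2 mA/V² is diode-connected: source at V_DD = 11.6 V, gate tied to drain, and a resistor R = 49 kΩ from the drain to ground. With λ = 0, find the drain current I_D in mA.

With gate tied to drain, V_SG = V_SD ≥ V_SG − |V_th|, so the device is in saturation.
KCL at the drain: ½ k_p (V_SG − |V_th|)² = (V_DD − V_SG)/R.
Let x = V_SG − 0.43. Then 127 x² + x − 11.17 = 0, giving x = 0.292 V (positive root), so V_SG = 0.722 V.
I_D = (V_DD − V_SG)/R = (11.6 − 0.722) / 49 = 0.222 mA.

I_D = 0.222 mA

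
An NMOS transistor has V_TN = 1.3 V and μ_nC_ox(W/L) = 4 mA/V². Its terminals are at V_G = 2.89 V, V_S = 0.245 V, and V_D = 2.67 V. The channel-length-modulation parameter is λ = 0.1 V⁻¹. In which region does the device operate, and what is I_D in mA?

V_GS = V_G − V_S = 2.89 − 0.245 = 2.65 V; V_DS = V_D − V_S = 2.67 − 0.245 = 2.42 V.
V_ov = V_GS − V_TN = 2.65 − 1.3 = 1.34 V.
Since V_DS = 2.42 V ≥ V_ov = 1.34 V, the device is in saturation.
I_D = ½ k_n V_ov² (1 + λ V_DS) = 0.5 × 4 × 1.34² × (1 + 0.1 × 2.42) = 4.5 mA.

Saturation; I_D = 4.50 mA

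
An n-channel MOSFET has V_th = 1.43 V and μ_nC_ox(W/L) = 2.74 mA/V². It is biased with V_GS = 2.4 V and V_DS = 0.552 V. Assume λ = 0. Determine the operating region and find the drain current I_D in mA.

V_ov = V_GS − V_th = 2.4 − 1.43 = 0.97 V.
Since V_DS = 0.552 V < V_ov = 0.97 V, the device is in the triode region.
I_D = k_n [V_ov · V_DS − ½ V_DS²] = 2.74 × [0.97 × 0.552 − 0.5 × 0.552²] = 1.05 mA.

Triode; I_D = 1.05 mA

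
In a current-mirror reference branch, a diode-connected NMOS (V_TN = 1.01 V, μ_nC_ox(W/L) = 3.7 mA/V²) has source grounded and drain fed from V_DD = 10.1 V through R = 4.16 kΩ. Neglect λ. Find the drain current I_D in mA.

I_D = 1.94 mA

With gate tied to drain, V_GS = V_DS ≥ V_GS − V_TN, so the device is in saturation.
KCL at the drain: ½ k_n (V_GS − V_TN)² = (V_DD − V_GS)/R.
Let x = V_GS − 1.01. Then 7.7 x² + x − 9.09 = 0, giving x = 1.02 V (positive root), so V_GS = 2.03 V.
I_D = (V_DD − V_GS)/R = (10.1 − 2.03) / 4.16 = 1.94 mA.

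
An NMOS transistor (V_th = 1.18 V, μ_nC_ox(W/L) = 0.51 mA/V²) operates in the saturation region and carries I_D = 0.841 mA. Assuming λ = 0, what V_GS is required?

In saturation I_D = ½ k_n (V_GS − V_th)², so V_GS − V_th = √(2 I_D / k_n) = √(2 × 0.841 / 0.51) = 1.82 V.
V_GS = 1.18 + 1.82 = 3 V.

V_GS = 3.00 V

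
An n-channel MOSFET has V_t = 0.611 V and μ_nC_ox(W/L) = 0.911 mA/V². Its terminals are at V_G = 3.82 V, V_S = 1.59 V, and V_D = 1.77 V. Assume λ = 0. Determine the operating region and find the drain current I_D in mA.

Triode; I_D = 0.251 mA

V_GS = V_G − V_S = 3.82 − 1.59 = 2.23 V; V_DS = V_D − V_S = 1.77 − 1.59 = 0.18 V.
V_ov = V_GS − V_t = 2.23 − 0.611 = 1.62 V.
Since V_DS = 0.18 V < V_ov = 1.62 V, the device is in the triode region.
I_D = k_n [V_ov · V_DS − ½ V_DS²] = 0.911 × [1.62 × 0.18 − 0.5 × 0.18²] = 0.251 mA.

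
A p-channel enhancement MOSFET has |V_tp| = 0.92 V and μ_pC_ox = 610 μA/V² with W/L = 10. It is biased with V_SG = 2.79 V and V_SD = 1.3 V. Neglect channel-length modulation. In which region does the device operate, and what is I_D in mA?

k_p = μ_pC_ox · (W/L) = 6.1 mA/V².
V_ov = V_SG − |V_tp| = 2.79 − 0.92 = 1.87 V.
Since V_SD = 1.3 V < V_ov = 1.87 V, the device is in the triode region.
I_D = k_p [V_ov · V_SD − ½ V_SD²] = 6.1 × [1.87 × 1.3 − 0.5 × 1.3²] = 9.67 mA.

Triode; I_D = 9.67 mA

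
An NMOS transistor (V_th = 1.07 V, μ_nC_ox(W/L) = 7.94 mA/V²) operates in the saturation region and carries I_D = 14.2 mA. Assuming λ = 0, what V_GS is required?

V_GS = 2.96 V

In saturation I_D = ½ k_n (V_GS − V_th)², so V_GS − V_th = √(2 I_D / k_n) = √(2 × 14.2 / 7.94) = 1.89 V.
V_GS = 1.07 + 1.89 = 2.96 V.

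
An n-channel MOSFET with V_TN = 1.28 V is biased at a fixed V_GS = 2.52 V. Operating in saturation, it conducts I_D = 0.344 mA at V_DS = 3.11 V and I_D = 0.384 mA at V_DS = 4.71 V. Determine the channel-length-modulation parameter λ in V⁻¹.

λ = 0.0939 V⁻¹

With V_GS fixed, I_D ∝ (1 + λ V_DS) in saturation, so I_D2/I_D1 = (1 + λ V_DS2)/(1 + λ V_DS1).
0.384/0.344 = 1.116 = (1 + 4.71 λ)/(1 + 3.11 λ).
Solving: λ (I_D1 V_DS2 − I_D2 V_DS1) = I_D2 − I_D1, so λ = (0.384 − 0.344) / (0.344 × 4.71 − 0.384 × 3.11) = 0.04 / 0.426 = 0.0939 V⁻¹.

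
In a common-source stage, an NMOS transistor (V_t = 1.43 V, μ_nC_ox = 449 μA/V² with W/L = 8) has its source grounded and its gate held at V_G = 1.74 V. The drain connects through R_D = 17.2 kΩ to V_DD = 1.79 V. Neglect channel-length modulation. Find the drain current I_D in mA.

I_D = 0.0979 mA

V_GS = V_G = 1.74 V, so V_ov = 1.74 − 1.43 = 0.31 V.
k_n = μ_nC_ox · (W/L) = 3.592 mA/V².
Assume saturation: I_D = ½ k_n V_ov² = 0.5 × 3.592 × 0.31² = 0.173 mA, giving V_DS = V_DD − I_D R_D = 1.79 − 0.173 × 17.2 = -1.18 V.
But -1.18 V < V_ov = 0.31 V, so the device is actually in triode.
In triode I_D = k_n[V_ov V_DS − ½ V_DS²] and I_D = (V_DD − V_DS)/R_D. Equating: 30.9 V_DS² − 20.15 V_DS + 1.79 = 0, giving V_DS = 0.106 V (the root below V_ov).
I_D = (1.79 − 0.106) / 17.2 = 0.0979 mA.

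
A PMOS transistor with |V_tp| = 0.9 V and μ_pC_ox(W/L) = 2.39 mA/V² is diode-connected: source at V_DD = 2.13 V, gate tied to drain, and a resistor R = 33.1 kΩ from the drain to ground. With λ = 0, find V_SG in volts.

V_SG = 1.06 V

With gate tied to drain, V_SG = V_SD ≥ V_SG − |V_tp|, so the device is in saturation.
KCL at the drain: ½ k_p (V_SG − |V_tp|)² = (V_DD − V_SG)/R.
Let x = V_SG − 0.9. Then 39.6 x² + x − 1.23 = 0, giving x = 0.164 V (positive root), so V_SG = 1.06 V.
I_D = (V_DD − V_SG)/R = (2.13 − 1.06) / 33.1 = 0.0322 mA.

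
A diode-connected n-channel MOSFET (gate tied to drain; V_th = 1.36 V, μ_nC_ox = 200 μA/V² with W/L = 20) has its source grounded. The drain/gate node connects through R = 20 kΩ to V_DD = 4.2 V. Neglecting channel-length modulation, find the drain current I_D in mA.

With gate tied to drain, V_GS = V_DS ≥ V_GS − V_th, so the device is in saturation.
k_n = μ_nC_ox · (W/L) = 4 mA/V².
KCL at the drain: ½ k_n (V_GS − V_th)² = (V_DD − V_GS)/R.
Let x = V_GS − 1.36. Then 40 x² + x − 2.84 = 0, giving x = 0.254 V (positive root), so V_GS = 1.61 V.
I_D = (V_DD − V_GS)/R = (4.2 − 1.61) / 20 = 0.129 mA.

I_D = 0.129 mA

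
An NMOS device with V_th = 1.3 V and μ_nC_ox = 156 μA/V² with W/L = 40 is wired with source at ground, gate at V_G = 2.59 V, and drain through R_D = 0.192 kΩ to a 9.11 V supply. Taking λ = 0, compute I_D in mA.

I_D = 5.19 mA

V_GS = V_G = 2.59 V, so V_ov = 2.59 − 1.3 = 1.29 V.
k_n = μ_nC_ox · (W/L) = 6.24 mA/V².
Assume saturation: I_D = ½ k_n V_ov² = 0.5 × 6.24 × 1.29² = 5.19 mA, giving V_DS = V_DD − I_D R_D = 9.11 − 5.19 × 0.192 = 8.11 V.
V_DS = 8.11 V ≥ V_ov = 1.29 V, confirming saturation.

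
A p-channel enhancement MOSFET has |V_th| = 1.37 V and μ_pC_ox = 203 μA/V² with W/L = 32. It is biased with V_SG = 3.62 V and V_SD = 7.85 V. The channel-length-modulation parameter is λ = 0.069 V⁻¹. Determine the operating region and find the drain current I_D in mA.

k_p = μ_pC_ox · (W/L) = 6.496 mA/V².
V_ov = V_SG − |V_th| = 3.62 − 1.37 = 2.25 V.
Since V_SD = 7.85 V ≥ V_ov = 2.25 V, the device is in saturation.
I_D = ½ k_p V_ov² (1 + λ V_SD) = 0.5 × 6.496 × 2.25² × (1 + 0.069 × 7.85) = 25.3 mA.

Saturation; I_D = 25.3 mA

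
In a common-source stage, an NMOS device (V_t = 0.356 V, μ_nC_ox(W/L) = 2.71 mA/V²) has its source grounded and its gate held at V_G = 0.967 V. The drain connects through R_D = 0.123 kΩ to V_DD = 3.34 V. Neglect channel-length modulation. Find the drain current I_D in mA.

I_D = 0.506 mA

V_GS = V_G = 0.967 V, so V_ov = 0.967 − 0.356 = 0.611 V.
Assume saturation: I_D = ½ k_n V_ov² = 0.5 × 2.71 × 0.611² = 0.506 mA, giving V_DS = V_DD − I_D R_D = 3.34 − 0.506 × 0.123 = 3.28 V.
V_DS = 3.28 V ≥ V_ov = 0.611 V, confirming saturation.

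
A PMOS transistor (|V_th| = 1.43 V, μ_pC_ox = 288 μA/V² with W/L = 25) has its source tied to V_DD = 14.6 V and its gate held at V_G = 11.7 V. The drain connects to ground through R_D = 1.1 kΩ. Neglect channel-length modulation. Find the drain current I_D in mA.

I_D = 7.78 mA

V_SG = V_DD − V_G = 14.6 − 11.7 = 2.9 V, so V_ov = 2.9 − 1.43 = 1.47 V.
k_p = μ_pC_ox · (W/L) = 7.2 mA/V².
Assume saturation: I_D = ½ k_p V_ov² = 0.5 × 7.2 × 1.47² = 7.78 mA, giving V_SD = V_DD − I_D R_D = 14.6 − 7.78 × 1.1 = 6.04 V.
V_SD = 6.04 V ≥ V_ov = 1.47 V, confirming saturation.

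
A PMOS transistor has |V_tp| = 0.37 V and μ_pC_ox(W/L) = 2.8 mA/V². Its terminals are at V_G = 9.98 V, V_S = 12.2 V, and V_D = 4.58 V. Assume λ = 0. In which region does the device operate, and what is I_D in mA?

V_SG = V_S − V_G = 12.2 − 9.98 = 2.22 V; V_SD = V_S − V_D = 12.2 − 4.58 = 7.62 V.
V_ov = V_SG − |V_tp| = 2.22 − 0.37 = 1.85 V.
Since V_SD = 7.62 V ≥ V_ov = 1.85 V, the device is in saturation.
I_D = ½ k_p V_ov² = 0.5 × 2.8 × 1.85² = 4.79 mA.

Saturation; I_D = 4.79 mA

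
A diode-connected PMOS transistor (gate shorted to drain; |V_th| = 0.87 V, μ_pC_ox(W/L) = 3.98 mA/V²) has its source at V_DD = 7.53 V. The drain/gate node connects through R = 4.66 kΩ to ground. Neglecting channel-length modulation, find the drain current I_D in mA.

I_D = 1.26 mA

With gate tied to drain, V_SG = V_SD ≥ V_SG − |V_th|, so the device is in saturation.
KCL at the drain: ½ k_p (V_SG − |V_th|)² = (V_DD − V_SG)/R.
Let x = V_SG − 0.87. Then 9.27 x² + x − 6.66 = 0, giving x = 0.795 V (positive root), so V_SG = 1.67 V.
I_D = (V_DD − V_SG)/R = (7.53 − 1.67) / 4.66 = 1.26 mA.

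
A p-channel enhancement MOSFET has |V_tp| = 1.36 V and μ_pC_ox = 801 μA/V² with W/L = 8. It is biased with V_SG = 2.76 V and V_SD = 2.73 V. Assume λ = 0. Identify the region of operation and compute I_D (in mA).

Saturation; I_D = 6.28 mA

k_p = μ_pC_ox · (W/L) = 6.408 mA/V².
V_ov = V_SG − |V_tp| = 2.76 − 1.36 = 1.4 V.
Since V_SD = 2.73 V ≥ V_ov = 1.4 V, the device is in saturation.
I_D = ½ k_p V_ov² = 0.5 × 6.408 × 1.4² = 6.28 mA.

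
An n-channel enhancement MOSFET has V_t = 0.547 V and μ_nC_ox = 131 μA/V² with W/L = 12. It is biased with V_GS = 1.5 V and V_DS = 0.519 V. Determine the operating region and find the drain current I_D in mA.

k_n = μ_nC_ox · (W/L) = 1.572 mA/V².
V_ov = V_GS − V_t = 1.5 − 0.547 = 0.953 V.
Since V_DS = 0.519 V < V_ov = 0.953 V, the device is in the triode region.
I_D = k_n [V_ov · V_DS − ½ V_DS²] = 1.572 × [0.953 × 0.519 − 0.5 × 0.519²] = 0.566 mA.

Triode; I_D = 0.566 mA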